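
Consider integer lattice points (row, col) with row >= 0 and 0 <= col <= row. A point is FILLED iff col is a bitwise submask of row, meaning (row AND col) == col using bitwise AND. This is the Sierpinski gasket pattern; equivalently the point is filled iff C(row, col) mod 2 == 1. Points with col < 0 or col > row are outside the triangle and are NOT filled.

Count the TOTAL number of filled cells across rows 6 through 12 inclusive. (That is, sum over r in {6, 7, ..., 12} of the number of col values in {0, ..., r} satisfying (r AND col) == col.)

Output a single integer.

Answer: 34

Derivation:
r6=110 pc2: +4 =4
r7=111 pc3: +8 =12
r8=1000 pc1: +2 =14
r9=1001 pc2: +4 =18
r10=1010 pc2: +4 =22
r11=1011 pc3: +8 =30
r12=1100 pc2: +4 =34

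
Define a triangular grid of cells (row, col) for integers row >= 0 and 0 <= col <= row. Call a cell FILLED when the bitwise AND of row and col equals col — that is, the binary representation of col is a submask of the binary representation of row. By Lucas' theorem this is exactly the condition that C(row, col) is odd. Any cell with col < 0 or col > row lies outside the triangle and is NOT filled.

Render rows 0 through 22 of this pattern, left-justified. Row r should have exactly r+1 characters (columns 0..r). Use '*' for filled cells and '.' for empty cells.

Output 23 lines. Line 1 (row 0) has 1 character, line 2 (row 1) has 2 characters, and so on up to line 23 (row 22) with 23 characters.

Answer: *
**
*.*
****
*...*
**..**
*.*.*.*
********
*.......*
**......**
*.*.....*.*
****....****
*...*...*...*
**..**..**..**
*.*.*.*.*.*.*.*
****************
*...............*
**..............**
*.*.............*.*
****............****
*...*...........*...*
**..**..........**..**
*.*.*.*.........*.*.*.*

Derivation:
r0=0: *
r1=1: **
r2=10: *.*
r3=11: ****
r4=100: *...*
r5=101: **..**
r6=110: *.*.*.*
r7=111: ********
r8=1000: *.......*
r9=1001: **......**
r10=1010: *.*.....*.*
r11=1011: ****....****
r12=1100: *...*...*...*
r13=1101: **..**..**..**
r14=1110: *.*.*.*.*.*.*.*
r15=1111: ****************
r16=10000: *...............*
r17=10001: **..............**
r18=10010: *.*.............*.*
r19=10011: ****............****
r20=10100: *...*...........*...*
r21=10101: **..**..........**..**
r22=10110: *.*.*.*.........*.*.*.*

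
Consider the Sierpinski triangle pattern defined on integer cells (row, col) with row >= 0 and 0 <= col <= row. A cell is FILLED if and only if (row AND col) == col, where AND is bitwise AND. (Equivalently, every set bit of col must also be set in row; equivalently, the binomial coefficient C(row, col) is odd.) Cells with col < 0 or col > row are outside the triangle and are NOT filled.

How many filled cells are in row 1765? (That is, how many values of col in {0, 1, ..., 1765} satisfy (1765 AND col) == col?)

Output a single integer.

Answer: 128

Derivation:
1765 in binary = 11011100101
popcount(1765) = number of 1-bits in 11011100101 = 7
A col c satisfies (1765 AND c) == c iff every set bit of c is also set in 1765; each of the 7 set bits of 1765 can independently be on or off in c.
count = 2^7 = 128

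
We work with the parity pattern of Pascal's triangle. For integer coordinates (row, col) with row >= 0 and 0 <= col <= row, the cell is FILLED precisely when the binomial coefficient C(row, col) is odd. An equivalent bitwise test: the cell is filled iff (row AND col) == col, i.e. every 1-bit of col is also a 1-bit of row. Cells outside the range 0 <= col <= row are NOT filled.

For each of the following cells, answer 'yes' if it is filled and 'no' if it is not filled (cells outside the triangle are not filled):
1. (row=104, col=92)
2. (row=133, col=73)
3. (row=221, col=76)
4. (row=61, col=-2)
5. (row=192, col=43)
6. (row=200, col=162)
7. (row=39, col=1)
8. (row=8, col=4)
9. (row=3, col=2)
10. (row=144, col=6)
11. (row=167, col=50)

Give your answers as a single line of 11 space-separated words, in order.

Answer: no no yes no no no yes no yes no no

Derivation:
(104,92): row=0b1101000, col=0b1011100, row AND col = 0b1001000 = 72; 72 != 92 -> empty
(133,73): row=0b10000101, col=0b1001001, row AND col = 0b1 = 1; 1 != 73 -> empty
(221,76): row=0b11011101, col=0b1001100, row AND col = 0b1001100 = 76; 76 == 76 -> filled
(61,-2): col outside [0, 61] -> not filled
(192,43): row=0b11000000, col=0b101011, row AND col = 0b0 = 0; 0 != 43 -> empty
(200,162): row=0b11001000, col=0b10100010, row AND col = 0b10000000 = 128; 128 != 162 -> empty
(39,1): row=0b100111, col=0b1, row AND col = 0b1 = 1; 1 == 1 -> filled
(8,4): row=0b1000, col=0b100, row AND col = 0b0 = 0; 0 != 4 -> empty
(3,2): row=0b11, col=0b10, row AND col = 0b10 = 2; 2 == 2 -> filled
(144,6): row=0b10010000, col=0b110, row AND col = 0b0 = 0; 0 != 6 -> empty
(167,50): row=0b10100111, col=0b110010, row AND col = 0b100010 = 34; 34 != 50 -> empty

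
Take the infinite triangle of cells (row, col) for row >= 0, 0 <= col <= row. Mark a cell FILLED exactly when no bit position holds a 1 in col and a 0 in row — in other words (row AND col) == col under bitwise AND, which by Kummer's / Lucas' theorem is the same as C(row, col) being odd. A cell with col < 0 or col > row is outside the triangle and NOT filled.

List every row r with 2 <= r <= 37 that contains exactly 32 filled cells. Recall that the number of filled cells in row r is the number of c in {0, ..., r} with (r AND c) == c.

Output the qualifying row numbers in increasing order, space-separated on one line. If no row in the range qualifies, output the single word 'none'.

Answer: 31

Derivation:
Row r has 2^popcount(r) filled cells, so we need popcount(r) = log2(32) = 5.
Scan r = 2..37 and keep those with exactly 5 one-bits:
r=2=10 popcount=1 -> skip
r=3=11 popcount=2 -> skip
r=4=100 popcount=1 -> skip
r=5=101 popcount=2 -> skip
r=6=110 popcount=2 -> skip
r=7=111 popcount=3 -> skip
r=8=1000 popcount=1 -> skip
r=9=1001 popcount=2 -> skip
r=10=1010 popcount=2 -> skip
r=11=1011 popcount=3 -> skip
r=12=1100 popcount=2 -> skip
r=13=1101 popcount=3 -> skip
r=14=1110 popcount=3 -> skip
r=15=1111 popcount=4 -> skip
r=16=10000 popcount=1 -> skip
r=17=10001 popcount=2 -> skip
r=18=10010 popcount=2 -> skip
r=19=10011 popcount=3 -> skip
r=20=10100 popcount=2 -> skip
r=21=10101 popcount=3 -> skip
r=22=10110 popcount=3 -> skip
r=23=10111 popcount=4 -> skip
r=24=11000 popcount=2 -> skip
r=25=11001 popcount=3 -> skip
r=26=11010 popcount=3 -> skip
r=27=11011 popcount=4 -> skip
r=28=11100 popcount=3 -> skip
r=29=11101 popcount=4 -> skip
r=30=11110 popcount=4 -> skip
r=31=11111 popcount=5 -> KEEP
r=32=100000 popcount=1 -> skip
r=33=100001 popcount=2 -> skip
r=34=100010 popcount=2 -> skip
r=35=100011 popcount=3 -> skip
r=36=100100 popcount=2 -> skip
r=37=100101 popcount=3 -> skip
Kept rows: 31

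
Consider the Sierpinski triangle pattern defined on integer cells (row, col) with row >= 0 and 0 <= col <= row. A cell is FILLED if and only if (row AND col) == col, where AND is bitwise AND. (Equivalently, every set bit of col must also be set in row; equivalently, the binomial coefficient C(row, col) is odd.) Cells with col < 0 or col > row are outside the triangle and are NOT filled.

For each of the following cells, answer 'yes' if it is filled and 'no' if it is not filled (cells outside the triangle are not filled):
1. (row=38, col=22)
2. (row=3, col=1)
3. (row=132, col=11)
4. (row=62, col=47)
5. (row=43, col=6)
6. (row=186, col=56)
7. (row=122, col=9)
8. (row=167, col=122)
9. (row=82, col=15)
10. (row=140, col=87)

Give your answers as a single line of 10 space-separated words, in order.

Answer: no yes no no no yes no no no no

Derivation:
(38,22): row=0b100110, col=0b10110, row AND col = 0b110 = 6; 6 != 22 -> empty
(3,1): row=0b11, col=0b1, row AND col = 0b1 = 1; 1 == 1 -> filled
(132,11): row=0b10000100, col=0b1011, row AND col = 0b0 = 0; 0 != 11 -> empty
(62,47): row=0b111110, col=0b101111, row AND col = 0b101110 = 46; 46 != 47 -> empty
(43,6): row=0b101011, col=0b110, row AND col = 0b10 = 2; 2 != 6 -> empty
(186,56): row=0b10111010, col=0b111000, row AND col = 0b111000 = 56; 56 == 56 -> filled
(122,9): row=0b1111010, col=0b1001, row AND col = 0b1000 = 8; 8 != 9 -> empty
(167,122): row=0b10100111, col=0b1111010, row AND col = 0b100010 = 34; 34 != 122 -> empty
(82,15): row=0b1010010, col=0b1111, row AND col = 0b10 = 2; 2 != 15 -> empty
(140,87): row=0b10001100, col=0b1010111, row AND col = 0b100 = 4; 4 != 87 -> empty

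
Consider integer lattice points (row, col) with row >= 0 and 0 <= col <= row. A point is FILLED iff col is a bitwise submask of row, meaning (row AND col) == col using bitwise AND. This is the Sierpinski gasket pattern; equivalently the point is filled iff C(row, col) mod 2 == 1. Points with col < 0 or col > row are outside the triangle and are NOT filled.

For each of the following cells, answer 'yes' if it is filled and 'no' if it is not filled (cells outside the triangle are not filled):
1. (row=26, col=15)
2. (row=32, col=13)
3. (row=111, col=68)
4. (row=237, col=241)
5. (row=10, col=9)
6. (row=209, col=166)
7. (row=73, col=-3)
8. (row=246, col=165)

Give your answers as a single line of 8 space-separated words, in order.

(26,15): row=0b11010, col=0b1111, row AND col = 0b1010 = 10; 10 != 15 -> empty
(32,13): row=0b100000, col=0b1101, row AND col = 0b0 = 0; 0 != 13 -> empty
(111,68): row=0b1101111, col=0b1000100, row AND col = 0b1000100 = 68; 68 == 68 -> filled
(237,241): col outside [0, 237] -> not filled
(10,9): row=0b1010, col=0b1001, row AND col = 0b1000 = 8; 8 != 9 -> empty
(209,166): row=0b11010001, col=0b10100110, row AND col = 0b10000000 = 128; 128 != 166 -> empty
(73,-3): col outside [0, 73] -> not filled
(246,165): row=0b11110110, col=0b10100101, row AND col = 0b10100100 = 164; 164 != 165 -> empty

Answer: no no yes no no no no no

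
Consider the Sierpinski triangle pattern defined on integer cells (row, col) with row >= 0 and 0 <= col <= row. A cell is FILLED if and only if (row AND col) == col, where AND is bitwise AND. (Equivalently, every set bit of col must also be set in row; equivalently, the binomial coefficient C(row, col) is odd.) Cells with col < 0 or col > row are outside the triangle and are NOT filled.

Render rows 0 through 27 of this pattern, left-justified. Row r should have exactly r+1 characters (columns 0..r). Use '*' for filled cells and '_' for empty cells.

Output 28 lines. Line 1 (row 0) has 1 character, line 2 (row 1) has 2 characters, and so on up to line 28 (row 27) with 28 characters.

Answer: *
**
*_*
****
*___*
**__**
*_*_*_*
********
*_______*
**______**
*_*_____*_*
****____****
*___*___*___*
**__**__**__**
*_*_*_*_*_*_*_*
****************
*_______________*
**______________**
*_*_____________*_*
****____________****
*___*___________*___*
**__**__________**__**
*_*_*_*_________*_*_*_*
********________********
*_______*_______*_______*
**______**______**______**
*_*_____*_*_____*_*_____*_*
****____****____****____****

Derivation:
r0=0: *
r1=1: **
r2=10: *_*
r3=11: ****
r4=100: *___*
r5=101: **__**
r6=110: *_*_*_*
r7=111: ********
r8=1000: *_______*
r9=1001: **______**
r10=1010: *_*_____*_*
r11=1011: ****____****
r12=1100: *___*___*___*
r13=1101: **__**__**__**
r14=1110: *_*_*_*_*_*_*_*
r15=1111: ****************
r16=10000: *_______________*
r17=10001: **______________**
r18=10010: *_*_____________*_*
r19=10011: ****____________****
r20=10100: *___*___________*___*
r21=10101: **__**__________**__**
r22=10110: *_*_*_*_________*_*_*_*
r23=10111: ********________********
r24=11000: *_______*_______*_______*
r25=11001: **______**______**______**
r26=11010: *_*_____*_*_____*_*_____*_*
r27=11011: ****____****____****____****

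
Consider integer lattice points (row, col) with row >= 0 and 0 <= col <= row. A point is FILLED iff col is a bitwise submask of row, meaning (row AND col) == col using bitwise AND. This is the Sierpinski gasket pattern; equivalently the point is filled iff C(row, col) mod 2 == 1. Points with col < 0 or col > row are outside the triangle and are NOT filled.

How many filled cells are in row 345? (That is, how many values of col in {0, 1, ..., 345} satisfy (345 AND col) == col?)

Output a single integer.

Answer: 32

Derivation:
345 in binary = 101011001
popcount(345) = number of 1-bits in 101011001 = 5
A col c satisfies (345 AND c) == c iff every set bit of c is also set in 345; each of the 5 set bits of 345 can independently be on or off in c.
count = 2^5 = 32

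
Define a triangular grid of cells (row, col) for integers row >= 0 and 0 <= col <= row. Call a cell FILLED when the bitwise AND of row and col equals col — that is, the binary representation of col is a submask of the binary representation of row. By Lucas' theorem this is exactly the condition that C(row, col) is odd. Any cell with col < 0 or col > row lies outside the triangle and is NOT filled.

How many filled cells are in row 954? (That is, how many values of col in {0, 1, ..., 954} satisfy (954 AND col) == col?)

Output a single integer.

Answer: 128

Derivation:
954 in binary = 1110111010
popcount(954) = number of 1-bits in 1110111010 = 7
A col c satisfies (954 AND c) == c iff every set bit of c is also set in 954; each of the 7 set bits of 954 can independently be on or off in c.
count = 2^7 = 128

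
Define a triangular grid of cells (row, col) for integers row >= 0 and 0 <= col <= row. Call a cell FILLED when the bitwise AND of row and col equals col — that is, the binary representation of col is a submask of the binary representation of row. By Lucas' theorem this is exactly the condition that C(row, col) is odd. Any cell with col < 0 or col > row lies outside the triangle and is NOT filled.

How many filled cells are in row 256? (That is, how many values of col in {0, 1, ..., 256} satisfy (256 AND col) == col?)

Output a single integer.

256 in binary = 100000000
popcount(256) = number of 1-bits in 100000000 = 1
A col c satisfies (256 AND c) == c iff every set bit of c is also set in 256; each of the 1 set bits of 256 can independently be on or off in c.
count = 2^1 = 2

Answer: 2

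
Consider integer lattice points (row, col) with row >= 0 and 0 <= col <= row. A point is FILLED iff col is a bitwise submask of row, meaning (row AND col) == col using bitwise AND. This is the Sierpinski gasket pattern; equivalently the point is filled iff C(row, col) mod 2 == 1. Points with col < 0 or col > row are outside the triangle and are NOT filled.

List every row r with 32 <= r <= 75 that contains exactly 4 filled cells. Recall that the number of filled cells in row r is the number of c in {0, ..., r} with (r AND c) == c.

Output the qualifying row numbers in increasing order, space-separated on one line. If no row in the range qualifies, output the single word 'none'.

Row r has 2^popcount(r) filled cells, so we need popcount(r) = log2(4) = 2.
Scan r = 32..75 and keep those with exactly 2 one-bits:
r=32=100000 popcount=1 -> skip
r=33=100001 popcount=2 -> KEEP
r=34=100010 popcount=2 -> KEEP
r=35=100011 popcount=3 -> skip
r=36=100100 popcount=2 -> KEEP
r=37=100101 popcount=3 -> skip
r=38=100110 popcount=3 -> skip
r=39=100111 popcount=4 -> skip
r=40=101000 popcount=2 -> KEEP
r=41=101001 popcount=3 -> skip
r=42=101010 popcount=3 -> skip
r=43=101011 popcount=4 -> skip
r=44=101100 popcount=3 -> skip
r=45=101101 popcount=4 -> skip
r=46=101110 popcount=4 -> skip
r=47=101111 popcount=5 -> skip
r=48=110000 popcount=2 -> KEEP
r=49=110001 popcount=3 -> skip
r=50=110010 popcount=3 -> skip
r=51=110011 popcount=4 -> skip
r=52=110100 popcount=3 -> skip
r=53=110101 popcount=4 -> skip
r=54=110110 popcount=4 -> skip
r=55=110111 popcount=5 -> skip
r=56=111000 popcount=3 -> skip
r=57=111001 popcount=4 -> skip
r=58=111010 popcount=4 -> skip
r=59=111011 popcount=5 -> skip
r=60=111100 popcount=4 -> skip
r=61=111101 popcount=5 -> skip
r=62=111110 popcount=5 -> skip
r=63=111111 popcount=6 -> skip
r=64=1000000 popcount=1 -> skip
r=65=1000001 popcount=2 -> KEEP
r=66=1000010 popcount=2 -> KEEP
r=67=1000011 popcount=3 -> skip
r=68=1000100 popcount=2 -> KEEP
r=69=1000101 popcount=3 -> skip
r=70=1000110 popcount=3 -> skip
r=71=1000111 popcount=4 -> skip
r=72=1001000 popcount=2 -> KEEP
r=73=1001001 popcount=3 -> skip
r=74=1001010 popcount=3 -> skip
r=75=1001011 popcount=4 -> skip
Kept rows: 33 34 36 40 48 65 66 68 72

Answer: 33 34 36 40 48 65 66 68 72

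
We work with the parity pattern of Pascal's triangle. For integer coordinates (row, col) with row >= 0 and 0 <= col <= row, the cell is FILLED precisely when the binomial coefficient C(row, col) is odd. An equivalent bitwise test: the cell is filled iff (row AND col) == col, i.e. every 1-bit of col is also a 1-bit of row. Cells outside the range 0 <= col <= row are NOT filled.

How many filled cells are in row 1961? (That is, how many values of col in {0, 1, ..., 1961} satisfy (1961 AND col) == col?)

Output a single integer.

1961 in binary = 11110101001
popcount(1961) = number of 1-bits in 11110101001 = 7
A col c satisfies (1961 AND c) == c iff every set bit of c is also set in 1961; each of the 7 set bits of 1961 can independently be on or off in c.
count = 2^7 = 128

Answer: 128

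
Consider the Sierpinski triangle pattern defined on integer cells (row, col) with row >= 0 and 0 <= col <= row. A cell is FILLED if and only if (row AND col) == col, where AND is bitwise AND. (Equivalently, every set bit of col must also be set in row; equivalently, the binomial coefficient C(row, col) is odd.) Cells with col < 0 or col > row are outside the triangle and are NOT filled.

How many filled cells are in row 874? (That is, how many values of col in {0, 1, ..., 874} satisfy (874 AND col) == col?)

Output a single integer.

Answer: 64

Derivation:
874 in binary = 1101101010
popcount(874) = number of 1-bits in 1101101010 = 6
A col c satisfies (874 AND c) == c iff every set bit of c is also set in 874; each of the 6 set bits of 874 can independently be on or off in c.
count = 2^6 = 64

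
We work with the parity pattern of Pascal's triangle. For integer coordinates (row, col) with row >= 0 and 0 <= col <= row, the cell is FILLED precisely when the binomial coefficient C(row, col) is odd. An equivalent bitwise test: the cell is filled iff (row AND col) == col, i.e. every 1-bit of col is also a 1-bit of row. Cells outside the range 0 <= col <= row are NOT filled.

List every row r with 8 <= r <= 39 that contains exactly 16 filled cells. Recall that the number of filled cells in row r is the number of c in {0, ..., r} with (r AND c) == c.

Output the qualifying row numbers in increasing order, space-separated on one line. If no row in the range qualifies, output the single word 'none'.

Row r has 2^popcount(r) filled cells, so we need popcount(r) = log2(16) = 4.
Scan r = 8..39 and keep those with exactly 4 one-bits:
r=8=1000 popcount=1 -> skip
r=9=1001 popcount=2 -> skip
r=10=1010 popcount=2 -> skip
r=11=1011 popcount=3 -> skip
r=12=1100 popcount=2 -> skip
r=13=1101 popcount=3 -> skip
r=14=1110 popcount=3 -> skip
r=15=1111 popcount=4 -> KEEP
r=16=10000 popcount=1 -> skip
r=17=10001 popcount=2 -> skip
r=18=10010 popcount=2 -> skip
r=19=10011 popcount=3 -> skip
r=20=10100 popcount=2 -> skip
r=21=10101 popcount=3 -> skip
r=22=10110 popcount=3 -> skip
r=23=10111 popcount=4 -> KEEP
r=24=11000 popcount=2 -> skip
r=25=11001 popcount=3 -> skip
r=26=11010 popcount=3 -> skip
r=27=11011 popcount=4 -> KEEP
r=28=11100 popcount=3 -> skip
r=29=11101 popcount=4 -> KEEP
r=30=11110 popcount=4 -> KEEP
r=31=11111 popcount=5 -> skip
r=32=100000 popcount=1 -> skip
r=33=100001 popcount=2 -> skip
r=34=100010 popcount=2 -> skip
r=35=100011 popcount=3 -> skip
r=36=100100 popcount=2 -> skip
r=37=100101 popcount=3 -> skip
r=38=100110 popcount=3 -> skip
r=39=100111 popcount=4 -> KEEP
Kept rows: 15 23 27 29 30 39

Answer: 15 23 27 29 30 39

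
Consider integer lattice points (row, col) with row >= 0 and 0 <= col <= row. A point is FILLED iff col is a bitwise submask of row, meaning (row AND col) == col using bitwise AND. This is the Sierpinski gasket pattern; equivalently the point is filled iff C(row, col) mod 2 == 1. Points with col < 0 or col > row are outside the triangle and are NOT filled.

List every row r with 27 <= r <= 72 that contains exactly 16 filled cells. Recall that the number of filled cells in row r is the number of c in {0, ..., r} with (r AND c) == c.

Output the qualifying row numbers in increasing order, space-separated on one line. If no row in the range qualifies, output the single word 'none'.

Answer: 27 29 30 39 43 45 46 51 53 54 57 58 60 71

Derivation:
Row r has 2^popcount(r) filled cells, so we need popcount(r) = log2(16) = 4.
Scan r = 27..72 and keep those with exactly 4 one-bits:
r=27=11011 popcount=4 -> KEEP
r=28=11100 popcount=3 -> skip
r=29=11101 popcount=4 -> KEEP
r=30=11110 popcount=4 -> KEEP
r=31=11111 popcount=5 -> skip
r=32=100000 popcount=1 -> skip
r=33=100001 popcount=2 -> skip
r=34=100010 popcount=2 -> skip
r=35=100011 popcount=3 -> skip
r=36=100100 popcount=2 -> skip
r=37=100101 popcount=3 -> skip
r=38=100110 popcount=3 -> skip
r=39=100111 popcount=4 -> KEEP
r=40=101000 popcount=2 -> skip
r=41=101001 popcount=3 -> skip
r=42=101010 popcount=3 -> skip
r=43=101011 popcount=4 -> KEEP
r=44=101100 popcount=3 -> skip
r=45=101101 popcount=4 -> KEEP
r=46=101110 popcount=4 -> KEEP
r=47=101111 popcount=5 -> skip
r=48=110000 popcount=2 -> skip
r=49=110001 popcount=3 -> skip
r=50=110010 popcount=3 -> skip
r=51=110011 popcount=4 -> KEEP
r=52=110100 popcount=3 -> skip
r=53=110101 popcount=4 -> KEEP
r=54=110110 popcount=4 -> KEEP
r=55=110111 popcount=5 -> skip
r=56=111000 popcount=3 -> skip
r=57=111001 popcount=4 -> KEEP
r=58=111010 popcount=4 -> KEEP
r=59=111011 popcount=5 -> skip
r=60=111100 popcount=4 -> KEEP
r=61=111101 popcount=5 -> skip
r=62=111110 popcount=5 -> skip
r=63=111111 popcount=6 -> skip
r=64=1000000 popcount=1 -> skip
r=65=1000001 popcount=2 -> skip
r=66=1000010 popcount=2 -> skip
r=67=1000011 popcount=3 -> skip
r=68=1000100 popcount=2 -> skip
r=69=1000101 popcount=3 -> skip
r=70=1000110 popcount=3 -> skip
r=71=1000111 popcount=4 -> KEEP
r=72=1001000 popcount=2 -> skip
Kept rows: 27 29 30 39 43 45 46 51 53 54 57 58 60 71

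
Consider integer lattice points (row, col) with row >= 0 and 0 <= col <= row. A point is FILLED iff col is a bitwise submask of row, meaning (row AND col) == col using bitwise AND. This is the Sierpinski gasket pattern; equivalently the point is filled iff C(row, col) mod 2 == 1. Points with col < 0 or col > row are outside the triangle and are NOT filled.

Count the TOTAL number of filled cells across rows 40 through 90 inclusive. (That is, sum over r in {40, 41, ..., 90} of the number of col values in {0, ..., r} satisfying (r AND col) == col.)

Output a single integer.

Answer: 742

Derivation:
r40=101000 pc2: +4 =4
r41=101001 pc3: +8 =12
r42=101010 pc3: +8 =20
r43=101011 pc4: +16 =36
r44=101100 pc3: +8 =44
r45=101101 pc4: +16 =60
r46=101110 pc4: +16 =76
r47=101111 pc5: +32 =108
r48=110000 pc2: +4 =112
r49=110001 pc3: +8 =120
r50=110010 pc3: +8 =128
r51=110011 pc4: +16 =144
r52=110100 pc3: +8 =152
r53=110101 pc4: +16 =168
r54=110110 pc4: +16 =184
r55=110111 pc5: +32 =216
r56=111000 pc3: +8 =224
r57=111001 pc4: +16 =240
r58=111010 pc4: +16 =256
r59=111011 pc5: +32 =288
r60=111100 pc4: +16 =304
r61=111101 pc5: +32 =336
r62=111110 pc5: +32 =368
r63=111111 pc6: +64 =432
r64=1000000 pc1: +2 =434
r65=1000001 pc2: +4 =438
r66=1000010 pc2: +4 =442
r67=1000011 pc3: +8 =450
r68=1000100 pc2: +4 =454
r69=1000101 pc3: +8 =462
r70=1000110 pc3: +8 =470
r71=1000111 pc4: +16 =486
r72=1001000 pc2: +4 =490
r73=1001001 pc3: +8 =498
r74=1001010 pc3: +8 =506
r75=1001011 pc4: +16 =522
r76=1001100 pc3: +8 =530
r77=1001101 pc4: +16 =546
r78=1001110 pc4: +16 =562
r79=1001111 pc5: +32 =594
r80=1010000 pc2: +4 =598
r81=1010001 pc3: +8 =606
r82=1010010 pc3: +8 =614
r83=1010011 pc4: +16 =630
r84=1010100 pc3: +8 =638
r85=1010101 pc4: +16 =654
r86=1010110 pc4: +16 =670
r87=1010111 pc5: +32 =702
r88=1011000 pc3: +8 =710
r89=1011001 pc4: +16 =726
r90=1011010 pc4: +16 =742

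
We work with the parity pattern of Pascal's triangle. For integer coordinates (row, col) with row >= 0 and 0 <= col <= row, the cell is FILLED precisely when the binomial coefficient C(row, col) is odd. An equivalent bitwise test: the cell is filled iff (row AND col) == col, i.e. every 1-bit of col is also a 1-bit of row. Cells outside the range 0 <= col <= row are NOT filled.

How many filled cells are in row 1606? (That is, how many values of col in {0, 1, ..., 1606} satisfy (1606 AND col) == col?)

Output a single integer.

Answer: 32

Derivation:
1606 in binary = 11001000110
popcount(1606) = number of 1-bits in 11001000110 = 5
A col c satisfies (1606 AND c) == c iff every set bit of c is also set in 1606; each of the 5 set bits of 1606 can independently be on or off in c.
count = 2^5 = 32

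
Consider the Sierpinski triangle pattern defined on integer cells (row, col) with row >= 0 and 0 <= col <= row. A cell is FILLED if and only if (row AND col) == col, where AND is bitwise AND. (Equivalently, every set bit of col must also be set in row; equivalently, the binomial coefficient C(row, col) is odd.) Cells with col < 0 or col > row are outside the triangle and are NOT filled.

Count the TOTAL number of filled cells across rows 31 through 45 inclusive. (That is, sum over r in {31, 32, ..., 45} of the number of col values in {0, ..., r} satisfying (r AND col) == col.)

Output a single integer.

r31=11111 pc5: +32 =32
r32=100000 pc1: +2 =34
r33=100001 pc2: +4 =38
r34=100010 pc2: +4 =42
r35=100011 pc3: +8 =50
r36=100100 pc2: +4 =54
r37=100101 pc3: +8 =62
r38=100110 pc3: +8 =70
r39=100111 pc4: +16 =86
r40=101000 pc2: +4 =90
r41=101001 pc3: +8 =98
r42=101010 pc3: +8 =106
r43=101011 pc4: +16 =122
r44=101100 pc3: +8 =130
r45=101101 pc4: +16 =146

Answer: 146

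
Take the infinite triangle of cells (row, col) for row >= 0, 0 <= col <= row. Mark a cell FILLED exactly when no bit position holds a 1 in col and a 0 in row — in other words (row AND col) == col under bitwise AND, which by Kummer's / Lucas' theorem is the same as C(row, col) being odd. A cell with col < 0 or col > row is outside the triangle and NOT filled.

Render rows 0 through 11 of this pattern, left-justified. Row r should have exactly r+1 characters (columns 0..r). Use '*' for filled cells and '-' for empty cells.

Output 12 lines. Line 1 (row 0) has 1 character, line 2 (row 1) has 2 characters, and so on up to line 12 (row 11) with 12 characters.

r0=0: *
r1=1: **
r2=10: *-*
r3=11: ****
r4=100: *---*
r5=101: **--**
r6=110: *-*-*-*
r7=111: ********
r8=1000: *-------*
r9=1001: **------**
r10=1010: *-*-----*-*
r11=1011: ****----****

Answer: *
**
*-*
****
*---*
**--**
*-*-*-*
********
*-------*
**------**
*-*-----*-*
****----****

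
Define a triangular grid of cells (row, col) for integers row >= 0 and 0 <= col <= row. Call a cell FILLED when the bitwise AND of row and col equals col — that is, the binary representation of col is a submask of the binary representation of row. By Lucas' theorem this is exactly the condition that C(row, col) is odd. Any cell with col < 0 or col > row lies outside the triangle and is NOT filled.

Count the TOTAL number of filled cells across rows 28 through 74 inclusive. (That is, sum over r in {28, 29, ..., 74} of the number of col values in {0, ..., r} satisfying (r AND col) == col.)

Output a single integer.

r28=11100 pc3: +8 =8
r29=11101 pc4: +16 =24
r30=11110 pc4: +16 =40
r31=11111 pc5: +32 =72
r32=100000 pc1: +2 =74
r33=100001 pc2: +4 =78
r34=100010 pc2: +4 =82
r35=100011 pc3: +8 =90
r36=100100 pc2: +4 =94
r37=100101 pc3: +8 =102
r38=100110 pc3: +8 =110
r39=100111 pc4: +16 =126
r40=101000 pc2: +4 =130
r41=101001 pc3: +8 =138
r42=101010 pc3: +8 =146
r43=101011 pc4: +16 =162
r44=101100 pc3: +8 =170
r45=101101 pc4: +16 =186
r46=101110 pc4: +16 =202
r47=101111 pc5: +32 =234
r48=110000 pc2: +4 =238
r49=110001 pc3: +8 =246
r50=110010 pc3: +8 =254
r51=110011 pc4: +16 =270
r52=110100 pc3: +8 =278
r53=110101 pc4: +16 =294
r54=110110 pc4: +16 =310
r55=110111 pc5: +32 =342
r56=111000 pc3: +8 =350
r57=111001 pc4: +16 =366
r58=111010 pc4: +16 =382
r59=111011 pc5: +32 =414
r60=111100 pc4: +16 =430
r61=111101 pc5: +32 =462
r62=111110 pc5: +32 =494
r63=111111 pc6: +64 =558
r64=1000000 pc1: +2 =560
r65=1000001 pc2: +4 =564
r66=1000010 pc2: +4 =568
r67=1000011 pc3: +8 =576
r68=1000100 pc2: +4 =580
r69=1000101 pc3: +8 =588
r70=1000110 pc3: +8 =596
r71=1000111 pc4: +16 =612
r72=1001000 pc2: +4 =616
r73=1001001 pc3: +8 =624
r74=1001010 pc3: +8 =632

Answer: 632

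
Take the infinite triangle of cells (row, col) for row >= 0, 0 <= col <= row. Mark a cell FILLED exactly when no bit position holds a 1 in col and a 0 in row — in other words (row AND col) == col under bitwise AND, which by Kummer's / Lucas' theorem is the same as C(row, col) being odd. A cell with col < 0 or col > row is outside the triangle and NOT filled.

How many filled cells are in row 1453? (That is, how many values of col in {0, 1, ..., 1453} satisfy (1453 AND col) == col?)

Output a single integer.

1453 in binary = 10110101101
popcount(1453) = number of 1-bits in 10110101101 = 7
A col c satisfies (1453 AND c) == c iff every set bit of c is also set in 1453; each of the 7 set bits of 1453 can independently be on or off in c.
count = 2^7 = 128

Answer: 128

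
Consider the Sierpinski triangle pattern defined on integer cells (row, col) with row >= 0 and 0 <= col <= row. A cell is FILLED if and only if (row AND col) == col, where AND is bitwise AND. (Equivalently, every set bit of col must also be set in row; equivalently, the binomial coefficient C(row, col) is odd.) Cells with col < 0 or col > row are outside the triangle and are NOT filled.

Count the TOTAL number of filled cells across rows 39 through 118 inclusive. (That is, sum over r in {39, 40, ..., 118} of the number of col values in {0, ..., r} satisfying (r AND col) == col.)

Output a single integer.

Answer: 1410

Derivation:
r39=100111 pc4: +16 =16
r40=101000 pc2: +4 =20
r41=101001 pc3: +8 =28
r42=101010 pc3: +8 =36
r43=101011 pc4: +16 =52
r44=101100 pc3: +8 =60
r45=101101 pc4: +16 =76
r46=101110 pc4: +16 =92
r47=101111 pc5: +32 =124
r48=110000 pc2: +4 =128
r49=110001 pc3: +8 =136
r50=110010 pc3: +8 =144
r51=110011 pc4: +16 =160
r52=110100 pc3: +8 =168
r53=110101 pc4: +16 =184
r54=110110 pc4: +16 =200
r55=110111 pc5: +32 =232
r56=111000 pc3: +8 =240
r57=111001 pc4: +16 =256
r58=111010 pc4: +16 =272
r59=111011 pc5: +32 =304
r60=111100 pc4: +16 =320
r61=111101 pc5: +32 =352
r62=111110 pc5: +32 =384
r63=111111 pc6: +64 =448
r64=1000000 pc1: +2 =450
r65=1000001 pc2: +4 =454
r66=1000010 pc2: +4 =458
r67=1000011 pc3: +8 =466
r68=1000100 pc2: +4 =470
r69=1000101 pc3: +8 =478
r70=1000110 pc3: +8 =486
r71=1000111 pc4: +16 =502
r72=1001000 pc2: +4 =506
r73=1001001 pc3: +8 =514
r74=1001010 pc3: +8 =522
r75=1001011 pc4: +16 =538
r76=1001100 pc3: +8 =546
r77=1001101 pc4: +16 =562
r78=1001110 pc4: +16 =578
r79=1001111 pc5: +32 =610
r80=1010000 pc2: +4 =614
r81=1010001 pc3: +8 =622
r82=1010010 pc3: +8 =630
r83=1010011 pc4: +16 =646
r84=1010100 pc3: +8 =654
r85=1010101 pc4: +16 =670
r86=1010110 pc4: +16 =686
r87=1010111 pc5: +32 =718
r88=1011000 pc3: +8 =726
r89=1011001 pc4: +16 =742
r90=1011010 pc4: +16 =758
r91=1011011 pc5: +32 =790
r92=1011100 pc4: +16 =806
r93=1011101 pc5: +32 =838
r94=1011110 pc5: +32 =870
r95=1011111 pc6: +64 =934
r96=1100000 pc2: +4 =938
r97=1100001 pc3: +8 =946
r98=1100010 pc3: +8 =954
r99=1100011 pc4: +16 =970
r100=1100100 pc3: +8 =978
r101=1100101 pc4: +16 =994
r102=1100110 pc4: +16 =1010
r103=1100111 pc5: +32 =1042
r104=1101000 pc3: +8 =1050
r105=1101001 pc4: +16 =1066
r106=1101010 pc4: +16 =1082
r107=1101011 pc5: +32 =1114
r108=1101100 pc4: +16 =1130
r109=1101101 pc5: +32 =1162
r110=1101110 pc5: +32 =1194
r111=1101111 pc6: +64 =1258
r112=1110000 pc3: +8 =1266
r113=1110001 pc4: +16 =1282
r114=1110010 pc4: +16 =1298
r115=1110011 pc5: +32 =1330
r116=1110100 pc4: +16 =1346
r117=1110101 pc5: +32 =1378
r118=1110110 pc5: +32 =1410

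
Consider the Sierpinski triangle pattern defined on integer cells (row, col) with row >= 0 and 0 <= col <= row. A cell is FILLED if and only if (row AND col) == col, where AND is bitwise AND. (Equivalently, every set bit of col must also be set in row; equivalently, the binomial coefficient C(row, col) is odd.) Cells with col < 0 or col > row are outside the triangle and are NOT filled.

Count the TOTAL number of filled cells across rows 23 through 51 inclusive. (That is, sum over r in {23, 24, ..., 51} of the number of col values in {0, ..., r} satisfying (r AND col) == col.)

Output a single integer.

Answer: 322

Derivation:
r23=10111 pc4: +16 =16
r24=11000 pc2: +4 =20
r25=11001 pc3: +8 =28
r26=11010 pc3: +8 =36
r27=11011 pc4: +16 =52
r28=11100 pc3: +8 =60
r29=11101 pc4: +16 =76
r30=11110 pc4: +16 =92
r31=11111 pc5: +32 =124
r32=100000 pc1: +2 =126
r33=100001 pc2: +4 =130
r34=100010 pc2: +4 =134
r35=100011 pc3: +8 =142
r36=100100 pc2: +4 =146
r37=100101 pc3: +8 =154
r38=100110 pc3: +8 =162
r39=100111 pc4: +16 =178
r40=101000 pc2: +4 =182
r41=101001 pc3: +8 =190
r42=101010 pc3: +8 =198
r43=101011 pc4: +16 =214
r44=101100 pc3: +8 =222
r45=101101 pc4: +16 =238
r46=101110 pc4: +16 =254
r47=101111 pc5: +32 =286
r48=110000 pc2: +4 =290
r49=110001 pc3: +8 =298
r50=110010 pc3: +8 =306
r51=110011 pc4: +16 =322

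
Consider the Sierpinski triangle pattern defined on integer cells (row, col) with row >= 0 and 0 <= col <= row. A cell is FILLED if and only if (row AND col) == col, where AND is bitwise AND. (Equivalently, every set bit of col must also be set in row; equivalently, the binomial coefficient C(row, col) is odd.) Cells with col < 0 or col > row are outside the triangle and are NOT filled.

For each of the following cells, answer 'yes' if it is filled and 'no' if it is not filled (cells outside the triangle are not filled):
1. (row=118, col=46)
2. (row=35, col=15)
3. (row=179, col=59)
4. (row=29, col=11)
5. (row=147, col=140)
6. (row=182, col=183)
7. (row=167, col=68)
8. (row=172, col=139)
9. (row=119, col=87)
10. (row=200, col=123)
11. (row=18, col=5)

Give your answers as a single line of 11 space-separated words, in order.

(118,46): row=0b1110110, col=0b101110, row AND col = 0b100110 = 38; 38 != 46 -> empty
(35,15): row=0b100011, col=0b1111, row AND col = 0b11 = 3; 3 != 15 -> empty
(179,59): row=0b10110011, col=0b111011, row AND col = 0b110011 = 51; 51 != 59 -> empty
(29,11): row=0b11101, col=0b1011, row AND col = 0b1001 = 9; 9 != 11 -> empty
(147,140): row=0b10010011, col=0b10001100, row AND col = 0b10000000 = 128; 128 != 140 -> empty
(182,183): col outside [0, 182] -> not filled
(167,68): row=0b10100111, col=0b1000100, row AND col = 0b100 = 4; 4 != 68 -> empty
(172,139): row=0b10101100, col=0b10001011, row AND col = 0b10001000 = 136; 136 != 139 -> empty
(119,87): row=0b1110111, col=0b1010111, row AND col = 0b1010111 = 87; 87 == 87 -> filled
(200,123): row=0b11001000, col=0b1111011, row AND col = 0b1001000 = 72; 72 != 123 -> empty
(18,5): row=0b10010, col=0b101, row AND col = 0b0 = 0; 0 != 5 -> empty

Answer: no no no no no no no no yes no no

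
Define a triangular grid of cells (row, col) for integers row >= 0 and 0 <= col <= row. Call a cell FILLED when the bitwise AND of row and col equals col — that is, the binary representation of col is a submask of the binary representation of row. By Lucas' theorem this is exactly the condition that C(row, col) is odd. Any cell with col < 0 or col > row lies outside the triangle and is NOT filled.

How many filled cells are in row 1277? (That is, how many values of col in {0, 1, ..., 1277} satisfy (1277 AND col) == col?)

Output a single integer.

1277 in binary = 10011111101
popcount(1277) = number of 1-bits in 10011111101 = 8
A col c satisfies (1277 AND c) == c iff every set bit of c is also set in 1277; each of the 8 set bits of 1277 can independently be on or off in c.
count = 2^8 = 256

Answer: 256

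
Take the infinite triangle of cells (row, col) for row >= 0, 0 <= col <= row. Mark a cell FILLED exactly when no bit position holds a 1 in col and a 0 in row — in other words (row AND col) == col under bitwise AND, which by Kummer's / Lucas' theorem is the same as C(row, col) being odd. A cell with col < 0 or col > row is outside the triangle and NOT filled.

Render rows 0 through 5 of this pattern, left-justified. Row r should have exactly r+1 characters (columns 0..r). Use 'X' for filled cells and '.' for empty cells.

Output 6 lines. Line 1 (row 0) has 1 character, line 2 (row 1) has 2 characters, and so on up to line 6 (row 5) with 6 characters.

r0=0: X
r1=1: XX
r2=10: X.X
r3=11: XXXX
r4=100: X...X
r5=101: XX..XX

Answer: X
XX
X.X
XXXX
X...X
XX..XX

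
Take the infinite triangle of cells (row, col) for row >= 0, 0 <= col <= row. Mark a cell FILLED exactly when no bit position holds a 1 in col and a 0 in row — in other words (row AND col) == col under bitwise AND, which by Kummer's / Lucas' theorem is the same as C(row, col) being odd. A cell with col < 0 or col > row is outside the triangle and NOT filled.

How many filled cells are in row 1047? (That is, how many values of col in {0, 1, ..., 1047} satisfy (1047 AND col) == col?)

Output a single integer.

1047 in binary = 10000010111
popcount(1047) = number of 1-bits in 10000010111 = 5
A col c satisfies (1047 AND c) == c iff every set bit of c is also set in 1047; each of the 5 set bits of 1047 can independently be on or off in c.
count = 2^5 = 32

Answer: 32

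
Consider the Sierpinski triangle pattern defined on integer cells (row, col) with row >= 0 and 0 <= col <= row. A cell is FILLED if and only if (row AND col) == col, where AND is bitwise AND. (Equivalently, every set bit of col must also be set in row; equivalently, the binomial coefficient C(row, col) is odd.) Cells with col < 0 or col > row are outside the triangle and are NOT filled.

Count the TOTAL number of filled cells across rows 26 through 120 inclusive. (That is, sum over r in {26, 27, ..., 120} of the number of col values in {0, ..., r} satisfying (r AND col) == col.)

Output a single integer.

r26=11010 pc3: +8 =8
r27=11011 pc4: +16 =24
r28=11100 pc3: +8 =32
r29=11101 pc4: +16 =48
r30=11110 pc4: +16 =64
r31=11111 pc5: +32 =96
r32=100000 pc1: +2 =98
r33=100001 pc2: +4 =102
r34=100010 pc2: +4 =106
r35=100011 pc3: +8 =114
r36=100100 pc2: +4 =118
r37=100101 pc3: +8 =126
r38=100110 pc3: +8 =134
r39=100111 pc4: +16 =150
r40=101000 pc2: +4 =154
r41=101001 pc3: +8 =162
r42=101010 pc3: +8 =170
r43=101011 pc4: +16 =186
r44=101100 pc3: +8 =194
r45=101101 pc4: +16 =210
r46=101110 pc4: +16 =226
r47=101111 pc5: +32 =258
r48=110000 pc2: +4 =262
r49=110001 pc3: +8 =270
r50=110010 pc3: +8 =278
r51=110011 pc4: +16 =294
r52=110100 pc3: +8 =302
r53=110101 pc4: +16 =318
r54=110110 pc4: +16 =334
r55=110111 pc5: +32 =366
r56=111000 pc3: +8 =374
r57=111001 pc4: +16 =390
r58=111010 pc4: +16 =406
r59=111011 pc5: +32 =438
r60=111100 pc4: +16 =454
r61=111101 pc5: +32 =486
r62=111110 pc5: +32 =518
r63=111111 pc6: +64 =582
r64=1000000 pc1: +2 =584
r65=1000001 pc2: +4 =588
r66=1000010 pc2: +4 =592
r67=1000011 pc3: +8 =600
r68=1000100 pc2: +4 =604
r69=1000101 pc3: +8 =612
r70=1000110 pc3: +8 =620
r71=1000111 pc4: +16 =636
r72=1001000 pc2: +4 =640
r73=1001001 pc3: +8 =648
r74=1001010 pc3: +8 =656
r75=1001011 pc4: +16 =672
r76=1001100 pc3: +8 =680
r77=1001101 pc4: +16 =696
r78=1001110 pc4: +16 =712
r79=1001111 pc5: +32 =744
r80=1010000 pc2: +4 =748
r81=1010001 pc3: +8 =756
r82=1010010 pc3: +8 =764
r83=1010011 pc4: +16 =780
r84=1010100 pc3: +8 =788
r85=1010101 pc4: +16 =804
r86=1010110 pc4: +16 =820
r87=1010111 pc5: +32 =852
r88=1011000 pc3: +8 =860
r89=1011001 pc4: +16 =876
r90=1011010 pc4: +16 =892
r91=1011011 pc5: +32 =924
r92=1011100 pc4: +16 =940
r93=1011101 pc5: +32 =972
r94=1011110 pc5: +32 =1004
r95=1011111 pc6: +64 =1068
r96=1100000 pc2: +4 =1072
r97=1100001 pc3: +8 =1080
r98=1100010 pc3: +8 =1088
r99=1100011 pc4: +16 =1104
r100=1100100 pc3: +8 =1112
r101=1100101 pc4: +16 =1128
r102=1100110 pc4: +16 =1144
r103=1100111 pc5: +32 =1176
r104=1101000 pc3: +8 =1184
r105=1101001 pc4: +16 =1200
r106=1101010 pc4: +16 =1216
r107=1101011 pc5: +32 =1248
r108=1101100 pc4: +16 =1264
r109=1101101 pc5: +32 =1296
r110=1101110 pc5: +32 =1328
r111=1101111 pc6: +64 =1392
r112=1110000 pc3: +8 =1400
r113=1110001 pc4: +16 =1416
r114=1110010 pc4: +16 =1432
r115=1110011 pc5: +32 =1464
r116=1110100 pc4: +16 =1480
r117=1110101 pc5: +32 =1512
r118=1110110 pc5: +32 =1544
r119=1110111 pc6: +64 =1608
r120=1111000 pc4: +16 =1624

Answer: 1624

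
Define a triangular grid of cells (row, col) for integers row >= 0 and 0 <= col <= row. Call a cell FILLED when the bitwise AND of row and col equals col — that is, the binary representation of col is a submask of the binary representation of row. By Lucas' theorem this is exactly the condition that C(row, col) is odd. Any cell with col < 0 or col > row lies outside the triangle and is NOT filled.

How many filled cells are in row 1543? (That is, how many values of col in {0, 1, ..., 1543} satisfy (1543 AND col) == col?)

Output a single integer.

Answer: 32

Derivation:
1543 in binary = 11000000111
popcount(1543) = number of 1-bits in 11000000111 = 5
A col c satisfies (1543 AND c) == c iff every set bit of c is also set in 1543; each of the 5 set bits of 1543 can independently be on or off in c.
count = 2^5 = 32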